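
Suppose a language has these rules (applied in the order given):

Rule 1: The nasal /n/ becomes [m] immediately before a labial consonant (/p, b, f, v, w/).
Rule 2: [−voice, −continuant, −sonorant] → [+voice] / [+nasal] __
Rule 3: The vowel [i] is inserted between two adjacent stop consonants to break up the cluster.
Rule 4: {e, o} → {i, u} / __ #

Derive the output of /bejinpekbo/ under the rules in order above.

bejimbekibu

Rule 1 (nasal place assimilation): /n/ precedes the labial consonant /p/, so it assimilates in place to [m]. /bejinpekbo/ → bejimpekbo.
Rule 2 (post-nasal voicing): /p/ is a voiceless stop immediately after the nasal /m/, so it voices to [b]. /bejimpekbo/ → bejimbekbo.
Rule 3 (stop-cluster i-epenthesis): /k/ and /b/ form a stop–stop cluster, so [i] is inserted between them. /bejimbekbo/ → bejimbekibo.
Rule 4 (final vowel raising): /o/ is a mid vowel in word-final position, so it raises to [u]. /bejimbekibo/ → bejimbekibu.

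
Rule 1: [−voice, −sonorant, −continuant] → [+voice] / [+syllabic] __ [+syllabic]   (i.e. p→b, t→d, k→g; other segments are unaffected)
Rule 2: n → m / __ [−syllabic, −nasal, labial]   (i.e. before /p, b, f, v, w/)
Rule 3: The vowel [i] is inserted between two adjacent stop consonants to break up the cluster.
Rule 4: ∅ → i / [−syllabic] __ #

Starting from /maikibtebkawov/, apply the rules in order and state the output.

Rule 1 (intervocalic voicing): /k/ is a voiceless stop between vowels /i/ and /i/, so it voices to [g]. /maikibtebkawov/ → maigibtebkawov.
Rule 2 (nasal place assimilation): no segment meets the environment; /maigibtebkawov/ is unchanged.
Rule 3 (stop-cluster i-epenthesis): /b/ and /t/ form a stop–stop cluster, so [i] is inserted between them. /b/ and /k/ form a stop–stop cluster, so [i] is inserted between them. /maigibtebkawov/ → maigibitebikawov.
Rule 4 (final i-epenthesis): the form ends in the consonant /v/, so [i] is inserted word-finally. /maigibitebikawov/ → maigibitebikawovi.

maigibitebikawovi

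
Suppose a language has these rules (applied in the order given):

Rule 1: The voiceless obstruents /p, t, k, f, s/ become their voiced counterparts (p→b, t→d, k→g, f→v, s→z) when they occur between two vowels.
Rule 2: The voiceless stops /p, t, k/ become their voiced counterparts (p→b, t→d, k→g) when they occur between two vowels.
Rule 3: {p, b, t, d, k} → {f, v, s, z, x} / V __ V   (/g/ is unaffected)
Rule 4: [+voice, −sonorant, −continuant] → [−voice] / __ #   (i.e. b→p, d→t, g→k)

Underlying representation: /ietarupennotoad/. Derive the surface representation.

iezaruvennozoat

Rule 1 (intervocalic voicing): /t/ is a voiceless obstruent between vowels /e/ and /a/, so it voices to [d]. /p/ is a voiceless obstruent between vowels /u/ and /e/, so it voices to [b]. /t/ is a voiceless obstruent between vowels /o/ and /o/, so it voices to [d]. /ietarupennotoad/ → iedarubennodoad.
Rule 2 (intervocalic voicing): no segment meets the environment; /iedarubennodoad/ is unchanged.
Rule 3 (intervocalic spirantization): /d/ is a stop between vowels /e/ and /a/, so it spirantizes to the fricative [z]. /b/ is a stop between vowels /u/ and /e/, so it spirantizes to the fricative [v]. /d/ is a stop between vowels /o/ and /o/, so it spirantizes to the fricative [z]. /iedarubennodoad/ → iezaruvennozoad.
Rule 4 (final devoicing): /d/ is a voiced stop in word-final position, so it devoices to [t]. /iezaruvennozoad/ → iezaruvennozoat.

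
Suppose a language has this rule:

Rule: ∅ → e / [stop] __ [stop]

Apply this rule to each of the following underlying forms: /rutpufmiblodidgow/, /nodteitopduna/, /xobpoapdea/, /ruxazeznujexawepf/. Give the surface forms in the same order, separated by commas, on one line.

/rutpufmiblodidgow/: /t/ and /p/ form a stop–stop cluster, so [e] is inserted between them. /d/ and /g/ form a stop–stop cluster, so [e] is inserted between them. → [rutepufmiblodidegow].
/nodteitopduna/: /d/ and /t/ form a stop–stop cluster, so [e] is inserted between them. /p/ and /d/ form a stop–stop cluster, so [e] is inserted between them. → [nodeteitopeduna].
/xobpoapdea/: /b/ and /p/ form a stop–stop cluster, so [e] is inserted between them. /p/ and /d/ form a stop–stop cluster, so [e] is inserted between them. → [xobepoapedea].
/ruxazeznujexawepf/: the rule's environment is not met; surfaces unchanged as [ruxazeznujexawepf].

rutepufmiblodidegow, nodeteitopeduna, xobepoapedea, ruxazeznujexawepf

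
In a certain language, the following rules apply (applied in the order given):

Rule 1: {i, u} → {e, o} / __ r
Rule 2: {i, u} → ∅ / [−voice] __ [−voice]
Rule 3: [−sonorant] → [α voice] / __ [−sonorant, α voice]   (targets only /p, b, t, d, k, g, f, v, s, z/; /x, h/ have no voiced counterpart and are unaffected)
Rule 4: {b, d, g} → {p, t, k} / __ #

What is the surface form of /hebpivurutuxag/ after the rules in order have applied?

heppivorutxak

Rule 1 (pre-rhotic lowering): /u/ is a high vowel immediately before /r/, so it lowers to [o]. /hebpivurutuxag/ → hebpivorutuxag.
Rule 2 (high vowel syncope): /u/ is a high vowel flanked by voiceless consonants /t/ and /x/, so it deletes. /hebpivorutuxag/ → hebpivorutxag.
Rule 3 (regressive voicing assimilation): /b/ precedes the voiceless obstruent /p/, so it devoices to [p] by assimilation. /hebpivorutxag/ → heppivorutxag.
Rule 4 (final devoicing): /g/ is a voiced stop in word-final position, so it devoices to [k]. /heppivorutxag/ → heppivorutxak.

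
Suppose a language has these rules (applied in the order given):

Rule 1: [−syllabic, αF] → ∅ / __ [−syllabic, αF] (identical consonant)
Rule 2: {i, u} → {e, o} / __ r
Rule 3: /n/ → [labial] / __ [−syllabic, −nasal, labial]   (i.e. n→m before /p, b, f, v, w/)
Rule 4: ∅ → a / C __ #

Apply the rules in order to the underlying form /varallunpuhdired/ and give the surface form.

varalumpuhdereda

Rule 1 (degemination): /ll/ is a geminate; the first /l/ deletes. /varallunpuhdired/ → varalunpuhdired.
Rule 2 (pre-rhotic lowering): /i/ is a high vowel immediately before /r/, so it lowers to [e]. /varalunpuhdired/ → varalunpuhdered.
Rule 3 (nasal place assimilation): /n/ precedes the labial consonant /p/, so it assimilates in place to [m]. /varalunpuhdered/ → varalumpuhdered.
Rule 4 (final a-epenthesis): the form ends in the consonant /d/, so [a] is inserted word-finally. /varalumpuhdered/ → varalumpuhdereda.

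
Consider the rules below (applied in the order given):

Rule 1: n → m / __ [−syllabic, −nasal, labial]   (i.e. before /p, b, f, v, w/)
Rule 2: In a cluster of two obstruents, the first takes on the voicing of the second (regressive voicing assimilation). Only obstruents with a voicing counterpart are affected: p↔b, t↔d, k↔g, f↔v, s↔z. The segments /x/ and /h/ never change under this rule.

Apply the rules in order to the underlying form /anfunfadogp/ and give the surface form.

Rule 1 (nasal place assimilation): /n/ precedes the labial consonant /f/, so it assimilates in place to [m]. /n/ precedes the labial consonant /f/, so it assimilates in place to [m]. /anfunfadogp/ → amfumfadogp.
Rule 2 (regressive voicing assimilation): /g/ precedes the voiceless obstruent /p/, so it devoices to [k] by assimilation. /amfumfadogp/ → amfumfadokp.

amfumfadokp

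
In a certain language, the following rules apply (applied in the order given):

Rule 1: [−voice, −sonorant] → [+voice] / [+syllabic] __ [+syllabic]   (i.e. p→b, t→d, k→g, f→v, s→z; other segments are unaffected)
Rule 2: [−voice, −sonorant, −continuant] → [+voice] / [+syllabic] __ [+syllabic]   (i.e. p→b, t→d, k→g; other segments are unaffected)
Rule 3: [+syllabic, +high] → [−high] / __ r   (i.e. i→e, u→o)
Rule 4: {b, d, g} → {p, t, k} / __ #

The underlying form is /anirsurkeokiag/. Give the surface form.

Rule 1 (intervocalic voicing): /k/ is a voiceless obstruent between vowels /o/ and /i/, so it voices to [g]. /anirsurkeokiag/ → anirsurkeogiag.
Rule 2 (intervocalic voicing): no segment meets the environment; /anirsurkeogiag/ is unchanged.
Rule 3 (pre-rhotic lowering): /i/ is a high vowel immediately before /r/, so it lowers to [e]. /u/ is a high vowel immediately before /r/, so it lowers to [o]. /anirsurkeogiag/ → anersorkeogiag.
Rule 4 (final devoicing): /g/ is a voiced stop in word-final position, so it devoices to [k]. /anersorkeogiag/ → anersorkeogiak.

anersorkeogiak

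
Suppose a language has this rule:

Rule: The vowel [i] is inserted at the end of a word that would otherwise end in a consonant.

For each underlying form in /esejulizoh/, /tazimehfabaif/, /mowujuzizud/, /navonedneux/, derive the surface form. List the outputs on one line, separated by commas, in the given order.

/esejulizoh/: the form ends in the consonant /h/, so [i] is inserted word-finally. → [esejulizohi].
/tazimehfabaif/: the form ends in the consonant /f/, so [i] is inserted word-finally. → [tazimehfabaifi].
/mowujuzizud/: the form ends in the consonant /d/, so [i] is inserted word-finally. → [mowujuzizudi].
/navonedneux/: the form ends in the consonant /x/, so [i] is inserted word-finally. → [navonedneuxi].

esejulizohi, tazimehfabaifi, mowujuzizudi, navonedneuxi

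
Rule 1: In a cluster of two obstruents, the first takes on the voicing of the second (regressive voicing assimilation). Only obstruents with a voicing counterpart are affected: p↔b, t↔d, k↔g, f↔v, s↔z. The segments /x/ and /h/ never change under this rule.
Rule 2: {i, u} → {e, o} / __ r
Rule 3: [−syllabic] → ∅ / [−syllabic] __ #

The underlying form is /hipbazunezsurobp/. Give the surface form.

Rule 1 (regressive voicing assimilation): /p/ precedes the voiced obstruent /b/, so it voices to [b] by assimilation. /z/ precedes the voiceless obstruent /s/, so it devoices to [s] by assimilation. /b/ precedes the voiceless obstruent /p/, so it devoices to [p] by assimilation. /hipbazunezsurobp/ → hibbazunessuropp.
Rule 2 (pre-rhotic lowering): /u/ is a high vowel immediately before /r/, so it lowers to [o]. /hibbazunessuropp/ → hibbazunessoropp.
Rule 3 (final cluster simplification): /p/ is the second consonant of a word-final cluster /pp/, so it deletes. /hibbazunessoropp/ → hibbazunessorop.

hibbazunessorop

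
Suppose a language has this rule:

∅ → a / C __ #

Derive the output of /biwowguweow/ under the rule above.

the form ends in the consonant /w/, so [a] is inserted word-finally.
Surface form: [biwowguweowa].

biwowguweowa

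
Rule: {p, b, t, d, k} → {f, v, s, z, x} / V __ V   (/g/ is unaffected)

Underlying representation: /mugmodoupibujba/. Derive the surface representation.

mugmozoufivujba

/d/ is a stop between vowels /o/ and /o/, so it spirantizes to the fricative [z].
/p/ is a stop between vowels /u/ and /i/, so it spirantizes to the fricative [f].
/b/ is a stop between vowels /i/ and /u/, so it spirantizes to the fricative [v].
The other instance of /b/ does not occur in the required environment and remains unchanged.
Surface form: [mugmozoufivujba].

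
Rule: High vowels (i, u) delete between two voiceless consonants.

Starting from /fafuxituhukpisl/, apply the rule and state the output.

/u/ is a high vowel flanked by voiceless consonants /f/ and /x/, so it deletes.
/i/ is a high vowel flanked by voiceless consonants /x/ and /t/, so it deletes.
/u/ is a high vowel flanked by voiceless consonants /t/ and /h/, so it deletes.
/u/ is a high vowel flanked by voiceless consonants /h/ and /k/, so it deletes.
/i/ is a high vowel flanked by voiceless consonants /p/ and /s/, so it deletes.
Surface form: [fafxthkpsl].

fafxthkpsl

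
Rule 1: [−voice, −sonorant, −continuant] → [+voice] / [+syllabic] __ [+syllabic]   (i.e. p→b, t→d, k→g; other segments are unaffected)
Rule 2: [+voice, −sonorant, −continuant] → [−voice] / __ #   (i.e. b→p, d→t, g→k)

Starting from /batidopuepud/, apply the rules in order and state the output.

Rule 1 (intervocalic voicing): /t/ is a voiceless stop between vowels /a/ and /i/, so it voices to [d]. /p/ is a voiceless stop between vowels /o/ and /u/, so it voices to [b]. /p/ is a voiceless stop between vowels /e/ and /u/, so it voices to [b]. /batidopuepud/ → badidobuebud.
Rule 2 (final devoicing): /d/ is a voiced stop in word-final position, so it devoices to [t]. /badidobuebud/ → badidobuebut.

badidobuebut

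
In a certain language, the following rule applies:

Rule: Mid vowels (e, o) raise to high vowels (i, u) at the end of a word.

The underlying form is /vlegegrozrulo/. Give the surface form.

vlegegrozrulu

/o/ is a mid vowel in word-final position, so it raises to [u].
Surface form: [vlegegrozrulu].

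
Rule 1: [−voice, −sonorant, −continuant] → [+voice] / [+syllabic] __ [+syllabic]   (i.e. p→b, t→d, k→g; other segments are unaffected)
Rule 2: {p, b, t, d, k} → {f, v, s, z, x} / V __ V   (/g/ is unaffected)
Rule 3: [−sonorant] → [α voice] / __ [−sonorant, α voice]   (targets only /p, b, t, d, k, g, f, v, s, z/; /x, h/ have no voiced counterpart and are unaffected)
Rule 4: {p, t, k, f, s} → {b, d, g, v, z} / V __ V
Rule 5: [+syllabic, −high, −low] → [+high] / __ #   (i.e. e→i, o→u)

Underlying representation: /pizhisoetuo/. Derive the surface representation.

pishizoezuu

Rule 1 (intervocalic voicing): /t/ is a voiceless stop between vowels /e/ and /u/, so it voices to [d]. /pizhisoetuo/ → pizhisoeduo.
Rule 2 (intervocalic spirantization): /d/ is a stop between vowels /e/ and /u/, so it spirantizes to the fricative [z]. /pizhisoeduo/ → pizhisoezuo.
Rule 3 (regressive voicing assimilation): /z/ precedes the voiceless obstruent /h/, so it devoices to [s] by assimilation. /pizhisoezuo/ → pishisoezuo.
Rule 4 (intervocalic voicing): /s/ is a voiceless obstruent between vowels /i/ and /o/, so it voices to [z]. /pishisoezuo/ → pishizoezuo.
Rule 5 (final vowel raising): /o/ is a mid vowel in word-final position, so it raises to [u]. /pishizoezuo/ → pishizoezuu.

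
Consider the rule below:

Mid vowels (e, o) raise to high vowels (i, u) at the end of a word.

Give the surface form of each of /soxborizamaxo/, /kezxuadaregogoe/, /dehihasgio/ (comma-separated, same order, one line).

/soxborizamaxo/: /o/ is a mid vowel in word-final position, so it raises to [u]. → [soxborizamaxu].
/kezxuadaregogoe/: /e/ is a mid vowel in word-final position, so it raises to [i]. → [kezxuadaregogoi].
/dehihasgio/: /o/ is a mid vowel in word-final position, so it raises to [u]. → [dehihasgiu].

soxborizamaxu, kezxuadaregogoi, dehihasgiu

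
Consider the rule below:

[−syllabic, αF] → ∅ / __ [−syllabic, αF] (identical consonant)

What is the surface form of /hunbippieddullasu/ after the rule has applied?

/pp/ is a geminate; the first /p/ deletes.
/dd/ is a geminate; the first /d/ deletes.
/ll/ is a geminate; the first /l/ deletes.
Surface form: [hunbipiedulasu].

hunbipiedulasu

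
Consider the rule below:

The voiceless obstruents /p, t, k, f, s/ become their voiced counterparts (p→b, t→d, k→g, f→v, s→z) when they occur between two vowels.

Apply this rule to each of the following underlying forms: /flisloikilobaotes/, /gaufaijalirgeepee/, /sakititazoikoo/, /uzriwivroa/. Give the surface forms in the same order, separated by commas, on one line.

flisloigilobaodes, gauvaijalirgeebee, sagididazoigoo, uzriwivroa

/flisloikilobaotes/: /k/ is a voiceless obstruent between vowels /i/ and /i/, so it voices to [g]. /t/ is a voiceless obstruent between vowels /o/ and /e/, so it voices to [d]. → [flisloigilobaodes].
/gaufaijalirgeepee/: /f/ is a voiceless obstruent between vowels /u/ and /a/, so it voices to [v]. /p/ is a voiceless obstruent between vowels /e/ and /e/, so it voices to [b]. → [gauvaijalirgeebee].
/sakititazoikoo/: /k/ is a voiceless obstruent between vowels /a/ and /i/, so it voices to [g]. /t/ is a voiceless obstruent between vowels /i/ and /i/, so it voices to [d]. /t/ is a voiceless obstruent between vowels /i/ and /a/, so it voices to [d]. /k/ is a voiceless obstruent between vowels /i/ and /o/, so it voices to [g]. → [sagididazoigoo].
/uzriwivroa/: the rule's environment is not met; surfaces unchanged as [uzriwivroa].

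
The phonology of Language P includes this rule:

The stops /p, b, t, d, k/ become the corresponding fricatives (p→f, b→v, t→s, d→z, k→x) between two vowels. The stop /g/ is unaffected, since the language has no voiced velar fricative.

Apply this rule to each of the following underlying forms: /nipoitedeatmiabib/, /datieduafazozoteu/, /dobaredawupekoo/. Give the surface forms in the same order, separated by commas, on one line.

/nipoitedeatmiabib/: /p/ is a stop between vowels /i/ and /o/, so it spirantizes to the fricative [f]. /t/ is a stop between vowels /i/ and /e/, so it spirantizes to the fricative [s]. /d/ is a stop between vowels /e/ and /e/, so it spirantizes to the fricative [z]. /b/ is a stop between vowels /a/ and /i/, so it spirantizes to the fricative [v]. → [nifoisezeatmiavib].
/datieduafazozoteu/: /t/ is a stop between vowels /a/ and /i/, so it spirantizes to the fricative [s]. /d/ is a stop between vowels /e/ and /u/, so it spirantizes to the fricative [z]. /t/ is a stop between vowels /o/ and /e/, so it spirantizes to the fricative [s]. → [dasiezuafazozoseu].
/dobaredawupekoo/: /b/ is a stop between vowels /o/ and /a/, so it spirantizes to the fricative [v]. /d/ is a stop between vowels /e/ and /a/, so it spirantizes to the fricative [z]. /p/ is a stop between vowels /u/ and /e/, so it spirantizes to the fricative [f]. /k/ is a stop between vowels /e/ and /o/, so it spirantizes to the fricative [x]. → [dovarezawufexoo].

nifoisezeatmiavib, dasiezuafazozoseu, dovarezawufexoo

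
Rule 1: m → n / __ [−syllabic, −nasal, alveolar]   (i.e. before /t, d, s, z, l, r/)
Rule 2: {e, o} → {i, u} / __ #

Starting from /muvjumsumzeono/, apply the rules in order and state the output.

muvjunsunzeonu

Rule 1 (nasal place assimilation): /m/ precedes the alveolar consonant /s/, so it assimilates in place to [n]. /m/ precedes the alveolar consonant /z/, so it assimilates in place to [n]. /muvjumsumzeono/ → muvjunsunzeono.
Rule 2 (final vowel raising): /o/ is a mid vowel in word-final position, so it raises to [u]. /muvjunsunzeono/ → muvjunsunzeonu.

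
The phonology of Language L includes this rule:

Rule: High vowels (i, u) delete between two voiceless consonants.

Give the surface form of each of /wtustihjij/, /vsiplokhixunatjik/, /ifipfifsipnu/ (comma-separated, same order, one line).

wtsthjij, vsplokhxunatjik, ifpffspnu

/wtustihjij/: /u/ is a high vowel flanked by voiceless consonants /t/ and /s/, so it deletes. /i/ is a high vowel flanked by voiceless consonants /t/ and /h/, so it deletes. → [wtsthjij].
/vsiplokhixunatjik/: /i/ is a high vowel flanked by voiceless consonants /s/ and /p/, so it deletes. /i/ is a high vowel flanked by voiceless consonants /h/ and /x/, so it deletes. → [vsplokhxunatjik].
/ifipfifsipnu/: /i/ is a high vowel flanked by voiceless consonants /f/ and /p/, so it deletes. /i/ is a high vowel flanked by voiceless consonants /f/ and /f/, so it deletes. /i/ is a high vowel flanked by voiceless consonants /s/ and /p/, so it deletes. → [ifpffspnu].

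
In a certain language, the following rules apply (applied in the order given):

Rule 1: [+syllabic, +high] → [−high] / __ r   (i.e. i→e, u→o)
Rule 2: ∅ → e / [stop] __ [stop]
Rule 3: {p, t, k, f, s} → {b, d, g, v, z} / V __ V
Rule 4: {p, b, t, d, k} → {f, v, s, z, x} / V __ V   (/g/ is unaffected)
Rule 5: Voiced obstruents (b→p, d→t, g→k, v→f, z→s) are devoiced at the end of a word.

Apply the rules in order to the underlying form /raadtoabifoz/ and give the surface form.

raazezoavivos

Rule 1 (pre-rhotic lowering): no segment meets the environment; /raadtoabifoz/ is unchanged.
Rule 2 (stop-cluster e-epenthesis): /d/ and /t/ form a stop–stop cluster, so [e] is inserted between them. /raadtoabifoz/ → raadetoabifoz.
Rule 3 (intervocalic voicing): /t/ is a voiceless obstruent between vowels /e/ and /o/, so it voices to [d]. /f/ is a voiceless obstruent between vowels /i/ and /o/, so it voices to [v]. /raadetoabifoz/ → raadedoabivoz.
Rule 4 (intervocalic spirantization): /d/ is a stop between vowels /a/ and /e/, so it spirantizes to the fricative [z]. /d/ is a stop between vowels /e/ and /o/, so it spirantizes to the fricative [z]. /b/ is a stop between vowels /a/ and /i/, so it spirantizes to the fricative [v]. /raadedoabivoz/ → raazezoavivoz.
Rule 5 (final devoicing): /z/ is a voiced obstruent in word-final position, so it devoices to [s]. /raazezoavivoz/ → raazezoavivos.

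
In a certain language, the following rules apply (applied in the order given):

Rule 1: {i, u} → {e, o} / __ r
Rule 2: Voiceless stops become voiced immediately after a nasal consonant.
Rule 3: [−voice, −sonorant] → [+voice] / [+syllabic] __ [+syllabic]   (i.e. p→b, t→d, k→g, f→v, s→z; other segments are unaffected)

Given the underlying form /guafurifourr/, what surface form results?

Rule 1 (pre-rhotic lowering): /u/ is a high vowel immediately before /r/, so it lowers to [o]. /u/ is a high vowel immediately before /r/, so it lowers to [o]. /guafurifourr/ → guaforifoorr.
Rule 2 (post-nasal voicing): no segment meets the environment; /guaforifoorr/ is unchanged.
Rule 3 (intervocalic voicing): /f/ is a voiceless obstruent between vowels /a/ and /o/, so it voices to [v]. /f/ is a voiceless obstruent between vowels /i/ and /o/, so it voices to [v]. /guaforifoorr/ → guavorivoorr.

guavorivoorr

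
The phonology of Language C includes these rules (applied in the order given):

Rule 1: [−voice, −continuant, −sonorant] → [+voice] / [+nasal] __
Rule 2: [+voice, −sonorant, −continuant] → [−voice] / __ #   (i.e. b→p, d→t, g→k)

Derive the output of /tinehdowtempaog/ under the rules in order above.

Rule 1 (post-nasal voicing): /p/ is a voiceless stop immediately after the nasal /m/, so it voices to [b]. /tinehdowtempaog/ → tinehdowtembaog.
Rule 2 (final devoicing): /g/ is a voiced stop in word-final position, so it devoices to [k]. /tinehdowtembaog/ → tinehdowtembaok.

tinehdowtembaok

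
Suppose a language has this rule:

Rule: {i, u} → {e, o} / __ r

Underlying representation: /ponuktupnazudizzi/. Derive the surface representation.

ponuktupnazudizzi

No segment of /ponuktupnazudizzi/ meets the structural description of the rule, so the form surfaces unchanged.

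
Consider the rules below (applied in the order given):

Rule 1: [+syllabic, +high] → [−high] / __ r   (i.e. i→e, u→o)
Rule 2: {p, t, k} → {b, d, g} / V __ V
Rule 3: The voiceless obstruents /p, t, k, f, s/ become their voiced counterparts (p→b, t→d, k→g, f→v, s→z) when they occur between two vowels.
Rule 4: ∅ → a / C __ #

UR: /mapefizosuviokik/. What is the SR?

mabevizozuviogika

Rule 1 (pre-rhotic lowering): no segment meets the environment; /mapefizosuviokik/ is unchanged.
Rule 2 (intervocalic voicing): /p/ is a voiceless stop between vowels /a/ and /e/, so it voices to [b]. /k/ is a voiceless stop between vowels /o/ and /i/, so it voices to [g]. /mapefizosuviokik/ → mabefizosuviogik.
Rule 3 (intervocalic voicing): /f/ is a voiceless obstruent between vowels /e/ and /i/, so it voices to [v]. /s/ is a voiceless obstruent between vowels /o/ and /u/, so it voices to [z]. /mabefizosuviogik/ → mabevizozuviogik.
Rule 4 (final a-epenthesis): the form ends in the consonant /k/, so [a] is inserted word-finally. /mabevizozuviogik/ → mabevizozuviogika.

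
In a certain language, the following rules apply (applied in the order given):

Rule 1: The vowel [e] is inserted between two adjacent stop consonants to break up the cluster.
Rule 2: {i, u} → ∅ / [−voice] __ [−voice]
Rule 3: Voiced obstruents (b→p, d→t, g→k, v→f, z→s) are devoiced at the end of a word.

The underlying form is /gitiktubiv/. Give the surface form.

gitketubif

Rule 1 (stop-cluster e-epenthesis): /k/ and /t/ form a stop–stop cluster, so [e] is inserted between them. /gitiktubiv/ → gitiketubiv.
Rule 2 (high vowel syncope): /i/ is a high vowel flanked by voiceless consonants /t/ and /k/, so it deletes. /gitiketubiv/ → gitketubiv.
Rule 3 (final devoicing): /v/ is a voiced obstruent in word-final position, so it devoices to [f]. /gitketubiv/ → gitketubif.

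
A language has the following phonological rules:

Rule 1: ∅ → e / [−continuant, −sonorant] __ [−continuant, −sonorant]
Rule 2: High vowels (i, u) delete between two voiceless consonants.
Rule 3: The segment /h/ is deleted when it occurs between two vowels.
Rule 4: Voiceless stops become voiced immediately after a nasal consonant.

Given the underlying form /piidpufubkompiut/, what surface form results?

Rule 1 (stop-cluster e-epenthesis): /d/ and /p/ form a stop–stop cluster, so [e] is inserted between them. /b/ and /k/ form a stop–stop cluster, so [e] is inserted between them. /piidpufubkompiut/ → piidepufubekompiut.
Rule 2 (high vowel syncope): /u/ is a high vowel flanked by voiceless consonants /p/ and /f/, so it deletes. /piidepufubekompiut/ → piidepfubekompiut.
Rule 3 (intervocalic h-deletion): no segment meets the environment; /piidepfubekompiut/ is unchanged.
Rule 4 (post-nasal voicing): /p/ is a voiceless stop immediately after the nasal /m/, so it voices to [b]. /piidepfubekompiut/ → piidepfubekombiut.

piidepfubekombiut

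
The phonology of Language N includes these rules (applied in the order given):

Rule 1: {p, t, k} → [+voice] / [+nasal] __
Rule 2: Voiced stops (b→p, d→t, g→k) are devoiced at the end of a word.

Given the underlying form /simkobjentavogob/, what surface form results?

Rule 1 (post-nasal voicing): /k/ is a voiceless stop immediately after the nasal /m/, so it voices to [g]. /t/ is a voiceless stop immediately after the nasal /n/, so it voices to [d]. /simkobjentavogob/ → simgobjendavogob.
Rule 2 (final devoicing): /b/ is a voiced stop in word-final position, so it devoices to [p]. /simgobjendavogob/ → simgobjendavogop.

simgobjendavogop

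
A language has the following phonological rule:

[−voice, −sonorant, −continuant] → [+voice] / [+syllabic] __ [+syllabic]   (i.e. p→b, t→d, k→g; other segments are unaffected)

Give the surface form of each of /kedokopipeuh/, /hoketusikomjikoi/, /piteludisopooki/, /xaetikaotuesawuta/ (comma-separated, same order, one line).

/kedokopipeuh/: /k/ is a voiceless stop between vowels /o/ and /o/, so it voices to [g]. /p/ is a voiceless stop between vowels /o/ and /i/, so it voices to [b]. /p/ is a voiceless stop between vowels /i/ and /e/, so it voices to [b]. → [kedogobibeuh].
/hoketusikomjikoi/: /k/ is a voiceless stop between vowels /o/ and /e/, so it voices to [g]. /t/ is a voiceless stop between vowels /e/ and /u/, so it voices to [d]. /k/ is a voiceless stop between vowels /i/ and /o/, so it voices to [g]. /k/ is a voiceless stop between vowels /i/ and /o/, so it voices to [g]. → [hogedusigomjigoi].
/piteludisopooki/: /t/ is a voiceless stop between vowels /i/ and /e/, so it voices to [d]. /p/ is a voiceless stop between vowels /o/ and /o/, so it voices to [b]. /k/ is a voiceless stop between vowels /o/ and /i/, so it voices to [g]. → [pideludisoboogi].
/xaetikaotuesawuta/: /t/ is a voiceless stop between vowels /e/ and /i/, so it voices to [d]. /k/ is a voiceless stop between vowels /i/ and /a/, so it voices to [g]. /t/ is a voiceless stop between vowels /o/ and /u/, so it voices to [d]. /t/ is a voiceless stop between vowels /u/ and /a/, so it voices to [d]. → [xaedigaoduesawuda].

kedogobibeuh, hogedusigomjigoi, pideludisoboogi, xaedigaoduesawuda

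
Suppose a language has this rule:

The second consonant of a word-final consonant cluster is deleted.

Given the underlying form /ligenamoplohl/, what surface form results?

ligenamoploh

/l/ is the second consonant of a word-final cluster /hl/, so it deletes.
The other instances of /l/, /g/, /n/, /m/, /p/, /h/ do not occur in the required environment and remain unchanged.
Surface form: [ligenamoploh].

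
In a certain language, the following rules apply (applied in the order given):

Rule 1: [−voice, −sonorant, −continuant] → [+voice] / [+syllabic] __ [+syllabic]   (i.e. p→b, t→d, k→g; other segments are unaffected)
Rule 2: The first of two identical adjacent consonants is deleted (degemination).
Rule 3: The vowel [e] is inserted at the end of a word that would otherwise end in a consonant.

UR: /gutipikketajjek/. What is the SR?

gudibikedajeke

Rule 1 (intervocalic voicing): /t/ is a voiceless stop between vowels /u/ and /i/, so it voices to [d]. /p/ is a voiceless stop between vowels /i/ and /i/, so it voices to [b]. /t/ is a voiceless stop between vowels /e/ and /a/, so it voices to [d]. /gutipikketajjek/ → gudibikkedajjek.
Rule 2 (degemination): /kk/ is a geminate; the first /k/ deletes. /jj/ is a geminate; the first /j/ deletes. /gudibikkedajjek/ → gudibikedajek.
Rule 3 (final e-epenthesis): the form ends in the consonant /k/, so [e] is inserted word-finally. /gudibikedajek/ → gudibikedajeke.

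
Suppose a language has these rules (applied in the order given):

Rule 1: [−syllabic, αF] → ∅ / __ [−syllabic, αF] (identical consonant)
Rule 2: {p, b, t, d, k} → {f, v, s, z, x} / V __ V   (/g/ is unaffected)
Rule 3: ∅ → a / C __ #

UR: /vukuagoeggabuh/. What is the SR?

vuxuagoegavuha

Rule 1 (degemination): /gg/ is a geminate; the first /g/ deletes. /vukuagoeggabuh/ → vukuagoegabuh.
Rule 2 (intervocalic spirantization): /k/ is a stop between vowels /u/ and /u/, so it spirantizes to the fricative [x]. /b/ is a stop between vowels /a/ and /u/, so it spirantizes to the fricative [v]. /vukuagoegabuh/ → vuxuagoegavuh.
Rule 3 (final a-epenthesis): the form ends in the consonant /h/, so [a] is inserted word-finally. /vuxuagoegavuh/ → vuxuagoegavuha.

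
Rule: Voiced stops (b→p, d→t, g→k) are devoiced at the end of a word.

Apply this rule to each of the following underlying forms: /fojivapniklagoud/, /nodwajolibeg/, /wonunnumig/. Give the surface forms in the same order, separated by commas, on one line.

/fojivapniklagoud/: /d/ is a voiced stop in word-final position, so it devoices to [t]. → [fojivapniklagout].
/nodwajolibeg/: /g/ is a voiced stop in word-final position, so it devoices to [k]. → [nodwajolibek].
/wonunnumig/: /g/ is a voiced stop in word-final position, so it devoices to [k]. → [wonunnumik].

fojivapniklagout, nodwajolibek, wonunnumik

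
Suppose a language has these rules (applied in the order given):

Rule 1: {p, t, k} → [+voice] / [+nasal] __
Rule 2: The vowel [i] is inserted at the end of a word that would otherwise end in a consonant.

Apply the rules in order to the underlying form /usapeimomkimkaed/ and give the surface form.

usapeimomgimgaedi

Rule 1 (post-nasal voicing): /k/ is a voiceless stop immediately after the nasal /m/, so it voices to [g]. /k/ is a voiceless stop immediately after the nasal /m/, so it voices to [g]. /usapeimomkimkaed/ → usapeimomgimgaed.
Rule 2 (final i-epenthesis): the form ends in the consonant /d/, so [i] is inserted word-finally. /usapeimomgimgaed/ → usapeimomgimgaedi.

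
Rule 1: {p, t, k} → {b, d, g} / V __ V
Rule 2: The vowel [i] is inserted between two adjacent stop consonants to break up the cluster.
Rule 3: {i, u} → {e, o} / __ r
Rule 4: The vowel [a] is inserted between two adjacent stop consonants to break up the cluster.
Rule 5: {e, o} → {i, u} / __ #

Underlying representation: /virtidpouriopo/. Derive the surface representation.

Rule 1 (intervocalic voicing): /p/ is a voiceless stop between vowels /o/ and /o/, so it voices to [b]. /virtidpouriopo/ → virtidpouriobo.
Rule 2 (stop-cluster i-epenthesis): /d/ and /p/ form a stop–stop cluster, so [i] is inserted between them. /virtidpouriobo/ → virtidipouriobo.
Rule 3 (pre-rhotic lowering): /i/ is a high vowel immediately before /r/, so it lowers to [e]. /u/ is a high vowel immediately before /r/, so it lowers to [o]. /virtidipouriobo/ → vertidipooriobo.
Rule 4 (stop-cluster a-epenthesis): no segment meets the environment; /vertidipooriobo/ is unchanged.
Rule 5 (final vowel raising): /o/ is a mid vowel in word-final position, so it raises to [u]. /vertidipooriobo/ → vertidipooriobu.

vertidipooriobu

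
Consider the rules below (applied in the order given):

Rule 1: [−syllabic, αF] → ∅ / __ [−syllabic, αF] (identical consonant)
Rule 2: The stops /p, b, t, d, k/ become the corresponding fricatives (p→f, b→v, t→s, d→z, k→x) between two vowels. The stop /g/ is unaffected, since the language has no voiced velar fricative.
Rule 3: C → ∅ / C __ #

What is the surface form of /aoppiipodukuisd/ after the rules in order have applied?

Rule 1 (degemination): /pp/ is a geminate; the first /p/ deletes. /aoppiipodukuisd/ → aopiipodukuisd.
Rule 2 (intervocalic spirantization): /p/ is a stop between vowels /o/ and /i/, so it spirantizes to the fricative [f]. /p/ is a stop between vowels /i/ and /o/, so it spirantizes to the fricative [f]. /d/ is a stop between vowels /o/ and /u/, so it spirantizes to the fricative [z]. /k/ is a stop between vowels /u/ and /u/, so it spirantizes to the fricative [x]. /aopiipodukuisd/ → aofiifozuxuisd.
Rule 3 (final cluster simplification): /d/ is the second consonant of a word-final cluster /sd/, so it deletes. /aofiifozuxuisd/ → aofiifozuxuis.

aofiifozuxuis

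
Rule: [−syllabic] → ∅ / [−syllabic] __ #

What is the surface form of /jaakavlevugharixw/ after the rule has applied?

jaakavlevugharix

/w/ is the second consonant of a word-final cluster /xw/, so it deletes.
The other instances of /j/, /k/, /v/, /l/, /g/, /h/, /r/, /x/ do not occur in the required environment and remain unchanged.
Surface form: [jaakavlevugharix].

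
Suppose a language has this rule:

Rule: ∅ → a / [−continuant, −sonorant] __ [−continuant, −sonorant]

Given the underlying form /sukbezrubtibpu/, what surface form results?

/k/ and /b/ form a stop–stop cluster, so [a] is inserted between them.
/b/ and /t/ form a stop–stop cluster, so [a] is inserted between them.
/b/ and /p/ form a stop–stop cluster, so [a] is inserted between them.
Surface form: [sukabezrubatibapu].

sukabezrubatibapu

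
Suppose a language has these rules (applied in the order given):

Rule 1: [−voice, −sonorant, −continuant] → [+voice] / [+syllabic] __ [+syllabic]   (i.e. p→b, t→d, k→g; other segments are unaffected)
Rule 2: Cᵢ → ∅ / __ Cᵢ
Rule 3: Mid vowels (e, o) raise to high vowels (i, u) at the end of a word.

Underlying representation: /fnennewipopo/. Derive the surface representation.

fnenewibobu

Rule 1 (intervocalic voicing): /p/ is a voiceless stop between vowels /i/ and /o/, so it voices to [b]. /p/ is a voiceless stop between vowels /o/ and /o/, so it voices to [b]. /fnennewipopo/ → fnennewibobo.
Rule 2 (degemination): /nn/ is a geminate; the first /n/ deletes. /fnennewibobo/ → fnenewibobo.
Rule 3 (final vowel raising): /o/ is a mid vowel in word-final position, so it raises to [u]. /fnenewibobo/ → fnenewibobu.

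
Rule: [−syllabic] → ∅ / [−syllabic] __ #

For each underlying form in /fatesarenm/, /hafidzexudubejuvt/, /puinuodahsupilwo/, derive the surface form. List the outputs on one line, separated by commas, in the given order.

/fatesarenm/: /m/ is the second consonant of a word-final cluster /nm/, so it deletes. → [fatesaren].
/hafidzexudubejuvt/: /t/ is the second consonant of a word-final cluster /vt/, so it deletes. → [hafidzexudubejuv].
/puinuodahsupilwo/: the rule's environment is not met; surfaces unchanged as [puinuodahsupilwo].

fatesaren, hafidzexudubejuv, puinuodahsupilwo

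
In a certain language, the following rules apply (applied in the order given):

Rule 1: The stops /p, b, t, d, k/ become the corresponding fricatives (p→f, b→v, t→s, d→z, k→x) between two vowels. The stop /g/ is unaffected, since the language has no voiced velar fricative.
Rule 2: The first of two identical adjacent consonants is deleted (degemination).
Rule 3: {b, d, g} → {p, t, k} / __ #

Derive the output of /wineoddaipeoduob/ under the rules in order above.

wineodaifeozuop

Rule 1 (intervocalic spirantization): /p/ is a stop between vowels /i/ and /e/, so it spirantizes to the fricative [f]. /d/ is a stop between vowels /o/ and /u/, so it spirantizes to the fricative [z]. /wineoddaipeoduob/ → wineoddaifeozuob.
Rule 2 (degemination): /dd/ is a geminate; the first /d/ deletes. /wineoddaifeozuob/ → wineodaifeozuob.
Rule 3 (final devoicing): /b/ is a voiced stop in word-final position, so it devoices to [p]. /wineodaifeozuob/ → wineodaifeozuop.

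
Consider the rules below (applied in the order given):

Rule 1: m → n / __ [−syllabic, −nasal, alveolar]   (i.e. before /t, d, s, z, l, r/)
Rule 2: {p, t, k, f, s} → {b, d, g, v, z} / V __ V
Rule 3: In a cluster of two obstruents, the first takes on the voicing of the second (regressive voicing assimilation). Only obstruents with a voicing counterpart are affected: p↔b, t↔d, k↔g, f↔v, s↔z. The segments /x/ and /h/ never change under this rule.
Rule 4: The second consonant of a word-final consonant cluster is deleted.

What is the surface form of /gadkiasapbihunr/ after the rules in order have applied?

Rule 1 (nasal place assimilation): no segment meets the environment; /gadkiasapbihunr/ is unchanged.
Rule 2 (intervocalic voicing): /s/ is a voiceless obstruent between vowels /a/ and /a/, so it voices to [z]. /gadkiasapbihunr/ → gadkiazapbihunr.
Rule 3 (regressive voicing assimilation): /d/ precedes the voiceless obstruent /k/, so it devoices to [t] by assimilation. /p/ precedes the voiced obstruent /b/, so it voices to [b] by assimilation. /gadkiazapbihunr/ → gatkiazabbihunr.
Rule 4 (final cluster simplification): /r/ is the second consonant of a word-final cluster /nr/, so it deletes. /gatkiazabbihunr/ → gatkiazabbihun.

gatkiazabbihun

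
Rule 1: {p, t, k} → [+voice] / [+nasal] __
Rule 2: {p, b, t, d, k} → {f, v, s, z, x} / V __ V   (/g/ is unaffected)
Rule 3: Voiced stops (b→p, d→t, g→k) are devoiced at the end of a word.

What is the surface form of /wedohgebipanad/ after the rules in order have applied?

wezohgevifanat

Rule 1 (post-nasal voicing): no segment meets the environment; /wedohgebipanad/ is unchanged.
Rule 2 (intervocalic spirantization): /d/ is a stop between vowels /e/ and /o/, so it spirantizes to the fricative [z]. /b/ is a stop between vowels /e/ and /i/, so it spirantizes to the fricative [v]. /p/ is a stop between vowels /i/ and /a/, so it spirantizes to the fricative [f]. /wedohgebipanad/ → wezohgevifanad.
Rule 3 (final devoicing): /d/ is a voiced stop in word-final position, so it devoices to [t]. /wezohgevifanad/ → wezohgevifanat.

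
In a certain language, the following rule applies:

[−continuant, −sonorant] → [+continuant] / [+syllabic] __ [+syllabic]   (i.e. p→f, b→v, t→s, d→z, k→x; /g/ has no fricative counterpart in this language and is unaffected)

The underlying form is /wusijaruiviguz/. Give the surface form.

wusijaruiviguz

No segment of /wusijaruiviguz/ meets the structural description of the rule, so the form surfaces unchanged.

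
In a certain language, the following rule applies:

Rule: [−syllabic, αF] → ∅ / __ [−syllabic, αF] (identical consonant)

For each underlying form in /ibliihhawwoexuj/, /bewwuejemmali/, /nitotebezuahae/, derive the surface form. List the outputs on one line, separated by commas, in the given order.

/ibliihhawwoexuj/: /hh/ is a geminate; the first /h/ deletes. /ww/ is a geminate; the first /w/ deletes. → [ibliihawoexuj].
/bewwuejemmali/: /ww/ is a geminate; the first /w/ deletes. /mm/ is a geminate; the first /m/ deletes. → [bewuejemali].
/nitotebezuahae/: the rule's environment is not met; surfaces unchanged as [nitotebezuahae].

ibliihawoexuj, bewuejemali, nitotebezuahae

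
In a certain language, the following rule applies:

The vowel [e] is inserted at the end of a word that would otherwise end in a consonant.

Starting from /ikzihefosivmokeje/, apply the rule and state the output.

No segment of /ikzihefosivmokeje/ meets the structural description of the rule, so the form surfaces unchanged.

ikzihefosivmokeje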